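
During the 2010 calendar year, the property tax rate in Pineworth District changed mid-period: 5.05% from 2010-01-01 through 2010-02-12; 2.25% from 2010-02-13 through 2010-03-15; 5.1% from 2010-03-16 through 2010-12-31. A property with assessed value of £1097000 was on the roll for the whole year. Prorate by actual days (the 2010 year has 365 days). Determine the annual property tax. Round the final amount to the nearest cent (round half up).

2010-01-01 to 2010-02-12: 43 days at 5.05% → £1097000 × 5.05% × 43/365 = £6526.3986
2010-02-13 to 2010-03-15: 31 days at 2.25% → £1097000 × 2.25% × 31/365 = £2096.3219
2010-03-16 to 2010-12-31: 291 days at 5.1% → £1097000 × 5.1% × 291/365 = £44604.3205
Total = £53227.0411

£53227.04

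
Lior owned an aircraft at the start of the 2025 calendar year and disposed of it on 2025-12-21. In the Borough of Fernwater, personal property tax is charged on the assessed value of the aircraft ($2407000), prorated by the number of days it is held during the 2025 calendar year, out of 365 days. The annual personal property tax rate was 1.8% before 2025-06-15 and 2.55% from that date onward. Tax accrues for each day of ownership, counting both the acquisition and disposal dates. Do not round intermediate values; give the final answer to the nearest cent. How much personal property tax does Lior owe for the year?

$51536.18

2025-01-01 to 2025-06-14: 165 days at 1.8% → $2407000 × 1.8% × 165/365 = $19585.7260
2025-06-15 to 2025-12-21: 190 days at 2.55% → $2407000 × 2.55% × 190/365 = $31950.4521
Total = $51536.1781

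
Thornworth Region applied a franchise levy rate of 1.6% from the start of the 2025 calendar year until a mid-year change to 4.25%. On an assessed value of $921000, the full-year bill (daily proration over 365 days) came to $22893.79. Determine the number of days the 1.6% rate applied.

243 days

Let d = days at the first rate; then 365 − d days at the second rate.
$921000 × [1.6%·d + 4.25%·(365−d)] / 365 = $22893.79
Solving gives d = 243, so the new rate took effect on 1 Sep 2025.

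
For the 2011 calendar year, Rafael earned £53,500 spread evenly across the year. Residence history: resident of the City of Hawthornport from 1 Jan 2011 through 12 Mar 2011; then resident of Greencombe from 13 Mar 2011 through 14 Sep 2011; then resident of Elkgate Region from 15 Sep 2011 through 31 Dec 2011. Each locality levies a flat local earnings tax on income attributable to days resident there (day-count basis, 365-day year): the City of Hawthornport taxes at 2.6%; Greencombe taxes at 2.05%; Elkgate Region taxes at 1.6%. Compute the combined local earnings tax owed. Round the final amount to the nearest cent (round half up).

The City of Hawthornport, 1 Jan – 12 Mar 2011: 71 days → £53,500 × 2.6% × 71/365 = £270.5781
Greencombe, 13 Mar – 14 Sep 2011: 186 days → £53,500 × 2.05% × 186/365 = £558.8918
Elkgate Region, 15 Sep – 31 Dec 2011: 108 days → £53,500 × 1.6% × 108/365 = £253.2822
Total = £1,082.7521

£1,082.75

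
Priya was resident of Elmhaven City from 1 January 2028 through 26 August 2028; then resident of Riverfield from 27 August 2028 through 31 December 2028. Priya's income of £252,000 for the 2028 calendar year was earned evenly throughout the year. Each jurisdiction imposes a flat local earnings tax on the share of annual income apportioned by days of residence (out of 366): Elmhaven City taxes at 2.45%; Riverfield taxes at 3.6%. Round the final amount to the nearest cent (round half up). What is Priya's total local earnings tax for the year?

£7,179.59

Elmhaven City, 1 January – 26 August 2028: 239 days → £252,000 × 2.45% × 239/366 = £4,031.6557
Riverfield, 27 August – 31 December 2028: 127 days → £252,000 × 3.6% × 127/366 = £3,147.9344
Total = £7,179.5902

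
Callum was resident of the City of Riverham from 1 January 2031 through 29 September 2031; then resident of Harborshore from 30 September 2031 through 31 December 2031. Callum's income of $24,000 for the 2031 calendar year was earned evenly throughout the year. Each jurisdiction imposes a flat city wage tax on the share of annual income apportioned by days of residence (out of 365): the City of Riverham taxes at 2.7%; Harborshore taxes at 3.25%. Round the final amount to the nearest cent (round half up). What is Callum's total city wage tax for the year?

$681.63

The City of Riverham, 1 January – 29 September 2031: 272 days → $24,000 × 2.7% × 272/365 = $482.8932
Harborshore, 30 September – 31 December 2031: 93 days → $24,000 × 3.25% × 93/365 = $198.7397
Total = $681.6329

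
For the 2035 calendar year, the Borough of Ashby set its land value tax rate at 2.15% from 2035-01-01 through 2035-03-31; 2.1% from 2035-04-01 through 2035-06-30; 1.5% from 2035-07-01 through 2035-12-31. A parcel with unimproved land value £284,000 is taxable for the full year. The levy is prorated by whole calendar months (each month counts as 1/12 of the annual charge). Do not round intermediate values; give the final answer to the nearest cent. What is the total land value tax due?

£5,147.50

2035-01-01 to 2035-03-31: 3 months at 2.15% → £284,000 × 2.15% × 3/12 = £1,526.5000
2035-04-01 to 2035-06-30: 3 months at 2.1% → £284,000 × 2.1% × 3/12 = £1,491.0000
2035-07-01 to 2035-12-31: 6 months at 1.5% → £284,000 × 1.5% × 6/12 = £2,130.0000
Total = £5,147.5000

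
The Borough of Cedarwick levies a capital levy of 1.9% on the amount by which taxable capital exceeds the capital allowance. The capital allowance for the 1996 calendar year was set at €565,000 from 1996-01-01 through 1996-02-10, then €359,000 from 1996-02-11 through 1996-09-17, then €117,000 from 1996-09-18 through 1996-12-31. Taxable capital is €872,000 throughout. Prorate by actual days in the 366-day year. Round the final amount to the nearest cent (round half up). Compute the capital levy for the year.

€10,627.64

1996-01-01 to 1996-02-10: 41 days, exemption €565,000 → (€872,000 − €565,000) × 1.9% × 41/366 = €653.4235
1996-02-11 to 1996-09-17: 220 days, exemption €359,000 → (€872,000 − €359,000) × 1.9% × 220/366 = €5,858.8525
1996-09-18 to 1996-12-31: 105 days, exemption €117,000 → (€872,000 − €117,000) × 1.9% × 105/366 = €4,115.3689
Total = €10,627.6448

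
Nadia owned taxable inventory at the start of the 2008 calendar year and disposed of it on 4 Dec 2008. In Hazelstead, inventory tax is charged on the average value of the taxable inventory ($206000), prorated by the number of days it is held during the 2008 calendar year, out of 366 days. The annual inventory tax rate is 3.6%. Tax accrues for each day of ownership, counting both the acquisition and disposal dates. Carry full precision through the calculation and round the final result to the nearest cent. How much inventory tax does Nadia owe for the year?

$6868.92

Days held (1 Jan – 4 Dec 2008): 339 out of 366
Tax = $206000 × 3.6% × 339/366 = $6868.9180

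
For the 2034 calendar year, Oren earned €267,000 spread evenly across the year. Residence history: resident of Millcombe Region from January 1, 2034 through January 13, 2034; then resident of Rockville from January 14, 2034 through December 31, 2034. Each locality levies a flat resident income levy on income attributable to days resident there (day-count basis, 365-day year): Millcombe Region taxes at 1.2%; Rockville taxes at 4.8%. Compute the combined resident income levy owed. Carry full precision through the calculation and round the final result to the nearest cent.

€12,473.65

Millcombe Region, January 1 – January 13, 2034: 13 days → €267,000 × 1.2% × 13/365 = €114.1151
Rockville, January 14 – December 31, 2034: 352 days → €267,000 × 4.8% × 352/365 = €12,359.5397
Total = €12,473.6548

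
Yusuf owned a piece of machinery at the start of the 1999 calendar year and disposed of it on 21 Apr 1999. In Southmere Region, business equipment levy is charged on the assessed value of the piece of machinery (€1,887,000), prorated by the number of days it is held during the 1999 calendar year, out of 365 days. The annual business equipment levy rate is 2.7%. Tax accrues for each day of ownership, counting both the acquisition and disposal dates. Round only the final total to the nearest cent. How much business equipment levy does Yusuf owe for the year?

€15,494.08

Days held (1 Jan – 21 Apr 1999): 111 out of 365
Tax = €1,887,000 × 2.7% × 111/365 = €15,494.0795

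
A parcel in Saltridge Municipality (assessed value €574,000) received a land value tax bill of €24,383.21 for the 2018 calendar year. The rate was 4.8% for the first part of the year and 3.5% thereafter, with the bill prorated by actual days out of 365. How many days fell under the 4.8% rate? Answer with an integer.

210 days

Let d = days at the first rate; then 365 − d days at the second rate.
€574,000 × [4.8%·d + 3.5%·(365−d)] / 365 = €24,383.21
Solving gives d = 210, so the new rate took effect on July 30, 2018.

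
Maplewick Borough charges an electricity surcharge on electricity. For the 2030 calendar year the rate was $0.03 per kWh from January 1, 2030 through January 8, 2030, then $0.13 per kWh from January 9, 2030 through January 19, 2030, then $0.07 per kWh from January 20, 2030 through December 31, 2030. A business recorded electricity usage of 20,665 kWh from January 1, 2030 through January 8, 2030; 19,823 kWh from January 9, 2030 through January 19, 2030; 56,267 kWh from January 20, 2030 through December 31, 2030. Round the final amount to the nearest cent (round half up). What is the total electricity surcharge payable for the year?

January 1 – January 8, 2030: 20,665 kWh at $0.03/kWh → $619.95
January 9 – January 19, 2030: 19,823 kWh at $0.13/kWh → $2,576.99
January 20 – December 31, 2030: 56,267 kWh at $0.07/kWh → $3,938.69

$7,135.63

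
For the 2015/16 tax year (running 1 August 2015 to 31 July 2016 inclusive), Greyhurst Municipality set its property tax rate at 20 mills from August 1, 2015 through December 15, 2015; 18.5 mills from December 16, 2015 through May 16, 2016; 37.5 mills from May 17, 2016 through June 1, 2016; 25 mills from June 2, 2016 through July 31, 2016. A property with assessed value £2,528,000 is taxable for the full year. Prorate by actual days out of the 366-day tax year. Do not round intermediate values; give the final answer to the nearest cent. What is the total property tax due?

£52,980.94

August 1 – December 15, 2015: 137 days at 20 mills → £2,528,000 × 2% × 137/366 = £18,925.4645
December 16, 2015 – May 16, 2016: 153 days at 18.5 mills → £2,528,000 × 1.85% × 153/366 = £19,550.5574
May 17 – June 1, 2016: 16 days at 37.5 mills → £2,528,000 × 3.75% × 16/366 = £4,144.2623
June 2 – July 31, 2016: 60 days at 25 mills → £2,528,000 × 2.5% × 60/366 = £10,360.6557
Total = £52,980.9399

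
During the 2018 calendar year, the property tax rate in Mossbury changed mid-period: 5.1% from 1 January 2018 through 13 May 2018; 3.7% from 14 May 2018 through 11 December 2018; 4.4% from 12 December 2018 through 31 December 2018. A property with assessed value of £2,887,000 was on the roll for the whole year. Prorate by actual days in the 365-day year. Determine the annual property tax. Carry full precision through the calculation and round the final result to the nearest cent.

£122,654.00

1 January – 13 May 2018: 133 days at 5.1% → £2,887,000 × 5.1% × 133/365 = £53,650.7425
14 May – 11 December 2018: 212 days at 3.7% → £2,887,000 × 3.7% × 212/365 = £62,042.8164
12 December – 31 December 2018: 20 days at 4.4% → £2,887,000 × 4.4% × 20/365 = £6,960.4384
Total = £122,653.9973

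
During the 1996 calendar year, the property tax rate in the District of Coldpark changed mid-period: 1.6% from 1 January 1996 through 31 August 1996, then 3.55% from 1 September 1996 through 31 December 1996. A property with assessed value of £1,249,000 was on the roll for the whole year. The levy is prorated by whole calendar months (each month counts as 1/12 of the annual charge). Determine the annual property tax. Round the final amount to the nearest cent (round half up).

1 January – 31 August 1996: 8 months at 1.6% → £1,249,000 × 1.6% × 8/12 = £13,322.6667
1 September – 31 December 1996: 4 months at 3.55% → £1,249,000 × 3.55% × 4/12 = £14,779.8333
Total = £28,102.5000

£28,102.50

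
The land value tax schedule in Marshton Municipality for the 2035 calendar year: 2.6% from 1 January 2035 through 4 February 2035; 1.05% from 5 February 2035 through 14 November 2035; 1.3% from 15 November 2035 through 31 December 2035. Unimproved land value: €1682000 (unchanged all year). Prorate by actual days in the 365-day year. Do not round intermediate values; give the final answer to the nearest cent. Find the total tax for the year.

1 January – 4 February 2035: 35 days at 2.6% → €1682000 × 2.6% × 35/365 = €4193.4795
5 February – 14 November 2035: 283 days at 1.05% → €1682000 × 1.05% × 283/365 = €13693.3233
15 November – 31 December 2035: 47 days at 1.3% → €1682000 × 1.3% × 47/365 = €2815.6219
Total = €20702.4247

€20702.42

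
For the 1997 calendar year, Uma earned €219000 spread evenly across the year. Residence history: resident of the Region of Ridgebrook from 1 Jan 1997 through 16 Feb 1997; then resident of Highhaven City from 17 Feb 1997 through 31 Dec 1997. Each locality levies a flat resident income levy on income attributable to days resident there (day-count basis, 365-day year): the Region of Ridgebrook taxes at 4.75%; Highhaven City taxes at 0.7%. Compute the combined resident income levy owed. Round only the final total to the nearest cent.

The Region of Ridgebrook, 1 Jan – 16 Feb 1997: 47 days → €219000 × 4.75% × 47/365 = €1339.5000
Highhaven City, 17 Feb – 31 Dec 1997: 318 days → €219000 × 0.7% × 318/365 = €1335.6000
Total = €2675.1000

€2675.10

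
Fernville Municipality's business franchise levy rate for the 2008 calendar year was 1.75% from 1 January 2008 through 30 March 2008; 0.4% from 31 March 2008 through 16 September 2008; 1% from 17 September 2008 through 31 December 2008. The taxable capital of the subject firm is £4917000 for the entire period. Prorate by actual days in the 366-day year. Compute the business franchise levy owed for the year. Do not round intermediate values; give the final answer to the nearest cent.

£44535.12

1 January – 30 March 2008: 90 days at 1.75% → £4917000 × 1.75% × 90/366 = £21159.2213
31 March – 16 September 2008: 170 days at 0.4% → £4917000 × 0.4% × 170/366 = £9135.4098
17 September – 31 December 2008: 106 days at 1% → £4917000 × 1% × 106/366 = £14240.4918
Total = £44535.1230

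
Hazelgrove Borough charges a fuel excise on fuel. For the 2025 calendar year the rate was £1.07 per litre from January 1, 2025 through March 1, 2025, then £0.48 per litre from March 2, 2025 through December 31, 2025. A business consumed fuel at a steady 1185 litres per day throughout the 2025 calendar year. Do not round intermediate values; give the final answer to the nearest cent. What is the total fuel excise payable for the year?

January 1 – March 1, 2025: 60 days × 1185 litres/day = 71,100 litres at £1.07/litre → £76077.00
March 2 – December 31, 2025: 305 days × 1185 litres/day = 361,425 litres at £0.48/litre → £173484.00

£249561.00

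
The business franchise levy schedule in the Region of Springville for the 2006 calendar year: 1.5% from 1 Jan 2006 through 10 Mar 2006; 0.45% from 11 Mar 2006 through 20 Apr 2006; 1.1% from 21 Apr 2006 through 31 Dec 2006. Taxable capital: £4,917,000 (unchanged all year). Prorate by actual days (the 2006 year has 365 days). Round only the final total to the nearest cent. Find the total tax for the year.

£54,214.98

1 Jan – 10 Mar 2006: 69 days at 1.5% → £4,917,000 × 1.5% × 69/365 = £13,942.7260
11 Mar – 20 Apr 2006: 41 days at 0.45% → £4,917,000 × 0.45% × 41/365 = £2,485.4425
21 Apr – 31 Dec 2006: 255 days at 1.1% → £4,917,000 × 1.1% × 255/365 = £37,786.8082
Total = £54,214.9767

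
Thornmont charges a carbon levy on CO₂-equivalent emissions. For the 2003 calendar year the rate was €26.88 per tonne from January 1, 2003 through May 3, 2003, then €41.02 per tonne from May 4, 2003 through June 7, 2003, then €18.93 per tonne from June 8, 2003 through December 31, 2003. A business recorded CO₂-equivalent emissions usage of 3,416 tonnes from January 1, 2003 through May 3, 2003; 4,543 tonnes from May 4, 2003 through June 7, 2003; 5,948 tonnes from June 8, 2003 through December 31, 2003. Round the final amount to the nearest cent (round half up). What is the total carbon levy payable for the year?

€390,771.58

January 1 – May 3, 2003: 3,416 tonnes at €26.88/tonne → €91,822.08
May 4 – June 7, 2003: 4,543 tonnes at €41.02/tonne → €186,353.86
June 8 – December 31, 2003: 5,948 tonnes at €18.93/tonne → €112,595.64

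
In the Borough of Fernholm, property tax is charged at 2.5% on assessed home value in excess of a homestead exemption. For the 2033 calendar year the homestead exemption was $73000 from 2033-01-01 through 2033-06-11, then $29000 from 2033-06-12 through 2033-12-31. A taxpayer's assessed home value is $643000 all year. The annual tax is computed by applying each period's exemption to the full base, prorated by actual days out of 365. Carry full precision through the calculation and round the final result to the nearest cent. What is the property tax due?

$14861.78

2033-01-01 to 2033-06-11: 162 days, exemption $73000 → ($643000 − $73000) × 2.5% × 162/365 = $6324.6575
2033-06-12 to 2033-12-31: 203 days, exemption $29000 → ($643000 − $29000) × 2.5% × 203/365 = $8537.1233
Total = $14861.7808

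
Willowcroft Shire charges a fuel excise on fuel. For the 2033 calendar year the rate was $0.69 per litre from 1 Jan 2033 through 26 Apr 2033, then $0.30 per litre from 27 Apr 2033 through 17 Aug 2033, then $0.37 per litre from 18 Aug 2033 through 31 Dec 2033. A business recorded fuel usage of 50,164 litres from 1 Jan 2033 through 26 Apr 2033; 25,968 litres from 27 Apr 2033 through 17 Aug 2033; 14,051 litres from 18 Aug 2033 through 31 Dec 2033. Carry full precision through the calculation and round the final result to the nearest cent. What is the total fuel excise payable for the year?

1 Jan – 26 Apr 2033: 50,164 litres at $0.69/litre → $34,613.16
27 Apr – 17 Aug 2033: 25,968 litres at $0.30/litre → $7,790.40
18 Aug – 31 Dec 2033: 14,051 litres at $0.37/litre → $5,198.87

$47,602.43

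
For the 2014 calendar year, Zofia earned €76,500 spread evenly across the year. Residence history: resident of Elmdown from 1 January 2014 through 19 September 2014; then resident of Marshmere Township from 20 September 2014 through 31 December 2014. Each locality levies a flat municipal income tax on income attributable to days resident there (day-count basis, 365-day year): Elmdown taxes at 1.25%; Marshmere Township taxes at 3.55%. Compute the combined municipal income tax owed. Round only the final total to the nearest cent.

Elmdown, 1 January – 19 September 2014: 262 days → €76,500 × 1.25% × 262/365 = €686.4041
Marshmere Township, 20 September – 31 December 2014: 103 days → €76,500 × 3.55% × 103/365 = €766.3623
Total = €1,452.7664

€1,452.77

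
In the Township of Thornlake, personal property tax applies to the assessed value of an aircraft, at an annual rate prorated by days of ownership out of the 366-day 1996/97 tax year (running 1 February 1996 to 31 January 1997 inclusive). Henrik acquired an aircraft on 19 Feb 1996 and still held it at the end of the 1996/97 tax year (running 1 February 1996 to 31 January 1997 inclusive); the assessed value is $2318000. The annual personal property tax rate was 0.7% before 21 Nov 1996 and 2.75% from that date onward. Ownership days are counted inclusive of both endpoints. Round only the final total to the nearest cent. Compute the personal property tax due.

$24776.00

19 Feb – 20 Nov 1996: 276 days at 0.7% → $2318000 × 0.7% × 276/366 = $12236.0000
21 Nov 1996 – 31 Jan 1997: 72 days at 2.75% → $2318000 × 2.75% × 72/366 = $12540.0000
Total = $24776.0000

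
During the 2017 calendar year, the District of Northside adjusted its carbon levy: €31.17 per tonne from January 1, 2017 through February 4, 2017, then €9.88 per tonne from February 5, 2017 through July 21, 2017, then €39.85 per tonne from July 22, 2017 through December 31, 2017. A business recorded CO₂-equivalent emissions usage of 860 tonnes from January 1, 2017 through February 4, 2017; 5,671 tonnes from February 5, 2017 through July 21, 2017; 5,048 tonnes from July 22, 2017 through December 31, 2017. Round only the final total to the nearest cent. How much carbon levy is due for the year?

January 1 – February 4, 2017: 860 tonnes at €31.17/tonne → €26806.20
February 5 – July 21, 2017: 5,671 tonnes at €9.88/tonne → €56029.48
July 22 – December 31, 2017: 5,048 tonnes at €39.85/tonne → €201162.80

€283998.48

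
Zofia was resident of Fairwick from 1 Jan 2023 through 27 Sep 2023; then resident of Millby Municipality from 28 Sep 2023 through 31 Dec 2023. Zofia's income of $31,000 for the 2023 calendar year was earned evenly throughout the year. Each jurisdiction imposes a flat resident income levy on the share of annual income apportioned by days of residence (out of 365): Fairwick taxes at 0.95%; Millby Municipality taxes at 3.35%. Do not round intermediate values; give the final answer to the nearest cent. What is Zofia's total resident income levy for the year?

$488.14

Fairwick, 1 Jan – 27 Sep 2023: 270 days → $31,000 × 0.95% × 270/365 = $217.8493
Millby Municipality, 28 Sep – 31 Dec 2023: 95 days → $31,000 × 3.35% × 95/365 = $270.2945
Total = $488.1438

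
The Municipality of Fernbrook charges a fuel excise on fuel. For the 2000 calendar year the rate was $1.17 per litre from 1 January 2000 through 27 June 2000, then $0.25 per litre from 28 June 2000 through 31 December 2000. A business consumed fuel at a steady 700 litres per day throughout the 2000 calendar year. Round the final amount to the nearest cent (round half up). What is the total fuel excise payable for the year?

$179,326.00

1 January – 27 June 2000: 179 days × 700 litres/day = 125,300 litres at $1.17/litre → $146,601.00
28 June – 31 December 2000: 187 days × 700 litres/day = 130,900 litres at $0.25/litre → $32,725.00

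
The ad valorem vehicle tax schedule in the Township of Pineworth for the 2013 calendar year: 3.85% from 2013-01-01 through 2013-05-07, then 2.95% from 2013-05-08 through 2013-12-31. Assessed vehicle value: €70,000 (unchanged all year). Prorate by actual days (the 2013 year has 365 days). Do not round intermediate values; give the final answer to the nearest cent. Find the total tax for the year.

€2,284.21

2013-01-01 to 2013-05-07: 127 days at 3.85% → €70,000 × 3.85% × 127/365 = €937.7123
2013-05-08 to 2013-12-31: 238 days at 2.95% → €70,000 × 2.95% × 238/365 = €1,346.4932
Total = €2,284.2055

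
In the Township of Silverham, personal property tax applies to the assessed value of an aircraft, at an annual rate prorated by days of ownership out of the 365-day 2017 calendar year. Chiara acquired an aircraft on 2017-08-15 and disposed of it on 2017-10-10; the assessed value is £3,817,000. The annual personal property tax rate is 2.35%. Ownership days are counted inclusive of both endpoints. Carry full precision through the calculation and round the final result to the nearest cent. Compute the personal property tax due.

Days held (2017-08-15 to 2017-10-10): 57 out of 365
Tax = £3,817,000 × 2.35% × 57/365 = £14,007.8671

£14,007.87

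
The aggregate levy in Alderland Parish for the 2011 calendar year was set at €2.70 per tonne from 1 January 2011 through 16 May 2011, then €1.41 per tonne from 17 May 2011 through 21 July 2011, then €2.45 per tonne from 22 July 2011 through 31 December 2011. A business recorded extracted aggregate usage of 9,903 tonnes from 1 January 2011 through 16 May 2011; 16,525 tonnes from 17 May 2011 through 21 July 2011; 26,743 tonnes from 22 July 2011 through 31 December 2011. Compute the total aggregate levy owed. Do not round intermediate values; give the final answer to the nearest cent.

€115,558.70

1 January – 16 May 2011: 9,903 tonnes at €2.70/tonne → €26,738.10
17 May – 21 July 2011: 16,525 tonnes at €1.41/tonne → €23,300.25
22 July – 31 December 2011: 26,743 tonnes at €2.45/tonne → €65,520.35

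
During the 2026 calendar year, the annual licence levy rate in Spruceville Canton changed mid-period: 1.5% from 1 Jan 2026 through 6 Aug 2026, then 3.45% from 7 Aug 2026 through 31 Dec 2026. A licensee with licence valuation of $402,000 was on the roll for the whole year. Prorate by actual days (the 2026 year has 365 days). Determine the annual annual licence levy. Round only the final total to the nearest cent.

$9,187.08

1 Jan – 6 Aug 2026: 218 days at 1.5% → $402,000 × 1.5% × 218/365 = $3,601.4795
7 Aug – 31 Dec 2026: 147 days at 3.45% → $402,000 × 3.45% × 147/365 = $5,585.5973
Total = $9,187.0767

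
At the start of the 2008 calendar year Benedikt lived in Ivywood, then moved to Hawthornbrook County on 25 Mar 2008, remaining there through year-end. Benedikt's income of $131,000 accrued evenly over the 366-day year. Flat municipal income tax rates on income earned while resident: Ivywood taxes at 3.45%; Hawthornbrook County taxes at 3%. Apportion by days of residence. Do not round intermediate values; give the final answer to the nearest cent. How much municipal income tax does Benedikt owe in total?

$4,065.30

Ivywood, 1 Jan – 24 Mar 2008: 84 days → $131,000 × 3.45% × 84/366 = $1,037.2623
Hawthornbrook County, 25 Mar – 31 Dec 2008: 282 days → $131,000 × 3% × 282/366 = $3,028.0328
Total = $4,065.2951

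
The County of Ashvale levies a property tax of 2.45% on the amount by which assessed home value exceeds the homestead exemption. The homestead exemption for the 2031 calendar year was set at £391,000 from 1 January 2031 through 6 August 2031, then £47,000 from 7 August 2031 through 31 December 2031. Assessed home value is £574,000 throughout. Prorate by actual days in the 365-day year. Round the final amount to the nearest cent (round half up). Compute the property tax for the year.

1 January – 6 August 2031: 218 days, exemption £391,000 → (£574,000 − £391,000) × 2.45% × 218/365 = £2,677.8164
7 August – 31 December 2031: 147 days, exemption £47,000 → (£574,000 − £47,000) × 2.45% × 147/365 = £5,199.9740
Total = £7,877.7904

£7,877.79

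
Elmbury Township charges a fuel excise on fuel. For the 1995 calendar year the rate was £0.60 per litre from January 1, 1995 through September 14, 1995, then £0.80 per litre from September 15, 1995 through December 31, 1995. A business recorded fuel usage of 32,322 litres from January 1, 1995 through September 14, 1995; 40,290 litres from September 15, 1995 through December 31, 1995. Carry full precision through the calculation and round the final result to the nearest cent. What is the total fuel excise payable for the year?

January 1 – September 14, 1995: 32,322 litres at £0.60/litre → £19,393.20
September 15 – December 31, 1995: 40,290 litres at £0.80/litre → £32,232.00

£51,625.20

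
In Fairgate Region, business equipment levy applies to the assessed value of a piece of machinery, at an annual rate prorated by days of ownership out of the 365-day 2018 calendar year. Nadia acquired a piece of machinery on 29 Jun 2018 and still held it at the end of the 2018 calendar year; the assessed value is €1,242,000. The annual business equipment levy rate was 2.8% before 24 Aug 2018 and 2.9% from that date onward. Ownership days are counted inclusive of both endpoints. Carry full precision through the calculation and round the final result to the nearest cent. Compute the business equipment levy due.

€18,163.82

29 Jun – 23 Aug 2018: 56 days at 2.8% → €1,242,000 × 2.8% × 56/365 = €5,335.4959
24 Aug – 31 Dec 2018: 130 days at 2.9% → €1,242,000 × 2.9% × 130/365 = €12,828.3288
Total = €18,163.8247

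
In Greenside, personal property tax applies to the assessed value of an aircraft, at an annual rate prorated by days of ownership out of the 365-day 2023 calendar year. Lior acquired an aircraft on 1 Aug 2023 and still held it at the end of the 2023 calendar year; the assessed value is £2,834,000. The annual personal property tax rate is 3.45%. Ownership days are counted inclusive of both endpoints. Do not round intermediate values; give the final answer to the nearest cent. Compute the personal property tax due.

Days held (1 Aug – 31 Dec 2023): 153 out of 365
Tax = £2,834,000 × 3.45% × 153/365 = £40,984.2986

£40,984.30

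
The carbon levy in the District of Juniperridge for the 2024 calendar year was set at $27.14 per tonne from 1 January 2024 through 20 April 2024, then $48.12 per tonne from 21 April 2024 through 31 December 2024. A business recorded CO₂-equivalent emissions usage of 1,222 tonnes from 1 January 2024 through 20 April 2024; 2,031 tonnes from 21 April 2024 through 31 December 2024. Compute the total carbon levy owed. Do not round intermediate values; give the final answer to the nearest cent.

1 January – 20 April 2024: 1,222 tonnes at $27.14/tonne → $33,165.08
21 April – 31 December 2024: 2,031 tonnes at $48.12/tonne → $97,731.72

$130,896.80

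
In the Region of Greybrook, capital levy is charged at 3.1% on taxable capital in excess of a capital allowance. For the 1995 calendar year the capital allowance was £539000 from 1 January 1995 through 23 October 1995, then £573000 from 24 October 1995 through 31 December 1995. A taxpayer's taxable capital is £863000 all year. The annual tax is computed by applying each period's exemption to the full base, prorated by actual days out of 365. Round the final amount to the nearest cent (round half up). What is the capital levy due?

£9844.75

1 January – 23 October 1995: 296 days, exemption £539000 → (£863000 − £539000) × 3.1% × 296/365 = £8145.2712
24 October – 31 December 1995: 69 days, exemption £573000 → (£863000 − £573000) × 3.1% × 69/365 = £1699.4795
Total = £9844.7507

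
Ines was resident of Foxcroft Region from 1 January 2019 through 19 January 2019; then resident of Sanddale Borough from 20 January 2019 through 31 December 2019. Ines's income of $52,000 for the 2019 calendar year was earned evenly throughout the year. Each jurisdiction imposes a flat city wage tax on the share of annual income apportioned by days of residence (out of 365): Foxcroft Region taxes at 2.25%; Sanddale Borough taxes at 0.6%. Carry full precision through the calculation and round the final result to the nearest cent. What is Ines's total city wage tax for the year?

$356.66

Foxcroft Region, 1 January – 19 January 2019: 19 days → $52,000 × 2.25% × 19/365 = $60.9041
Sanddale Borough, 20 January – 31 December 2019: 346 days → $52,000 × 0.6% × 346/365 = $295.7589
Total = $356.6630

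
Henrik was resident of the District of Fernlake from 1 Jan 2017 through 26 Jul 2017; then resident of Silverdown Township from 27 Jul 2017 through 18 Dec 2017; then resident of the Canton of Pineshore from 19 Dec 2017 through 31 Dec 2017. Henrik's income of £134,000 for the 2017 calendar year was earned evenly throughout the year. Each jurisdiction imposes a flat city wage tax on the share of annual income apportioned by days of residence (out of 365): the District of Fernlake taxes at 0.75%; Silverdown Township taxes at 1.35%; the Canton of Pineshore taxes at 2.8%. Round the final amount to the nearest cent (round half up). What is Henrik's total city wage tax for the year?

£1,422.24

The District of Fernlake, 1 Jan – 26 Jul 2017: 207 days → £134,000 × 0.75% × 207/365 = £569.9589
Silverdown Township, 27 Jul – 18 Dec 2017: 145 days → £134,000 × 1.35% × 145/365 = £718.6438
The Canton of Pineshore, 19 Dec – 31 Dec 2017: 13 days → £134,000 × 2.8% × 13/365 = £133.6329
Total = £1,422.2356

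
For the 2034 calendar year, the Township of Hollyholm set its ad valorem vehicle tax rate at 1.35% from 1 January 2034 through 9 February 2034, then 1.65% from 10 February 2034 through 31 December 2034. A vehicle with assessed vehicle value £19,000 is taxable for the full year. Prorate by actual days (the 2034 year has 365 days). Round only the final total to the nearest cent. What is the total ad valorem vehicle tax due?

£307.25

1 January – 9 February 2034: 40 days at 1.35% → £19,000 × 1.35% × 40/365 = £28.1096
10 February – 31 December 2034: 325 days at 1.65% → £19,000 × 1.65% × 325/365 = £279.1438
Total = £307.2534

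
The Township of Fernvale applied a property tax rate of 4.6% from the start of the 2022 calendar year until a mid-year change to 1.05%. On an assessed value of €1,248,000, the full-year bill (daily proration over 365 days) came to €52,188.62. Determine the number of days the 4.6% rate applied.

Let d = days at the first rate; then 365 − d days at the second rate.
€1,248,000 × [4.6%·d + 1.05%·(365−d)] / 365 = €52,188.62
Solving gives d = 322, so the new rate took effect on 19 Nov 2022.

322 days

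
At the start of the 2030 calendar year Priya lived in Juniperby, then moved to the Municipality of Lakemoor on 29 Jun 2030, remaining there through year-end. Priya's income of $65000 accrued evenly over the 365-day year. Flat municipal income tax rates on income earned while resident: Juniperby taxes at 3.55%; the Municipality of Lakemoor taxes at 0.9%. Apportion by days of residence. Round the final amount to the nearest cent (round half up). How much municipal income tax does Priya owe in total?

Juniperby, 1 Jan – 28 Jun 2030: 179 days → $65000 × 3.55% × 179/365 = $1131.6233
The Municipality of Lakemoor, 29 Jun – 31 Dec 2030: 186 days → $65000 × 0.9% × 186/365 = $298.1096
Total = $1429.7329

$1429.73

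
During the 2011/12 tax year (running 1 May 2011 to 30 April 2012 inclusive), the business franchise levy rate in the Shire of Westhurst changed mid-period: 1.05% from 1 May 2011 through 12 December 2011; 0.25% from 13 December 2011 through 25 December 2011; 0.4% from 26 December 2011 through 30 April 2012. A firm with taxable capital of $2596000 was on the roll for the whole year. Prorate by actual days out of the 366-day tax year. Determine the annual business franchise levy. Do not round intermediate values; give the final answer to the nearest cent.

1 May – 12 December 2011: 226 days at 1.05% → $2596000 × 1.05% × 226/366 = $16831.4426
13 December – 25 December 2011: 13 days at 0.25% → $2596000 × 0.25% × 13/366 = $230.5191
26 December 2011 – 30 April 2012: 127 days at 0.4% → $2596000 × 0.4% × 127/366 = $3603.1913
Total = $20665.1530

$20665.15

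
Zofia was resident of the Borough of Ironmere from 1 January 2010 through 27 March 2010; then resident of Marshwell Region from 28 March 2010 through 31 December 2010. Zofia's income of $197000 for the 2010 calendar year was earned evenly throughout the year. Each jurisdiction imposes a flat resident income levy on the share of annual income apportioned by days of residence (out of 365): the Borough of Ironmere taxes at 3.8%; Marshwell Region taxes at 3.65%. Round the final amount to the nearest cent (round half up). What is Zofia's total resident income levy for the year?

$7260.12

The Borough of Ironmere, 1 January – 27 March 2010: 86 days → $197000 × 3.8% × 86/365 = $1763.8247
Marshwell Region, 28 March – 31 December 2010: 279 days → $197000 × 3.65% × 279/365 = $5496.3000
Total = $7260.1247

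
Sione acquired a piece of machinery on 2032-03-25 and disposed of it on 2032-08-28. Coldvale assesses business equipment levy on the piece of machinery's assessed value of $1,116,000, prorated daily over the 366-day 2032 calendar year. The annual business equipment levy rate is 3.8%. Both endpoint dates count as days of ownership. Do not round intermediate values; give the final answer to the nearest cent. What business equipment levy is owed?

$18,191.41

Days held (2032-03-25 to 2032-08-28): 157 out of 366
Tax = $1,116,000 × 3.8% × 157/366 = $18,191.4098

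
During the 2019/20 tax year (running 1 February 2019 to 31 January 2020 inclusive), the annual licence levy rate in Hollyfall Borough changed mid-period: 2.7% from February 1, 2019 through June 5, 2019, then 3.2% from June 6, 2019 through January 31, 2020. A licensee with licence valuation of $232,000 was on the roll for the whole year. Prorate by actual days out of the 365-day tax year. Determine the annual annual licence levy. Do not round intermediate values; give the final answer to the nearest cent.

$7,026.74

February 1 – June 5, 2019: 125 days at 2.7% → $232,000 × 2.7% × 125/365 = $2,145.2055
June 6, 2019 – January 31, 2020: 240 days at 3.2% → $232,000 × 3.2% × 240/365 = $4,881.5342
Total = $7,026.7397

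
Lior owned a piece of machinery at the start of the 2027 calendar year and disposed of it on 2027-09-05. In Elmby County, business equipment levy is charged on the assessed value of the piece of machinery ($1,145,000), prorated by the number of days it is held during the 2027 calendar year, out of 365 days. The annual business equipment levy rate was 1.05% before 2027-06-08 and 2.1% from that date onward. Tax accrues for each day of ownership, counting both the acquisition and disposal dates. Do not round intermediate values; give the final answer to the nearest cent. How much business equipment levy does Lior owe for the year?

2027-01-01 to 2027-06-07: 158 days at 1.05% → $1,145,000 × 1.05% × 158/365 = $5,204.2603
2027-06-08 to 2027-09-05: 90 days at 2.1% → $1,145,000 × 2.1% × 90/365 = $5,928.9041
Total = $11,133.1644

$11,133.16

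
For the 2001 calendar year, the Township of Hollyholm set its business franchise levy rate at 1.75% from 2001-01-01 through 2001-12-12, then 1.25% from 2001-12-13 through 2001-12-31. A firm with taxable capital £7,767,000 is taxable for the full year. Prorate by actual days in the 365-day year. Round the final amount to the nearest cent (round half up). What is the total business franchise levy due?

£133,900.95

2001-01-01 to 2001-12-12: 346 days at 1.75% → £7,767,000 × 1.75% × 346/365 = £128,847.0822
2001-12-13 to 2001-12-31: 19 days at 1.25% → £7,767,000 × 1.25% × 19/365 = £5,053.8699
Total = £133,900.9521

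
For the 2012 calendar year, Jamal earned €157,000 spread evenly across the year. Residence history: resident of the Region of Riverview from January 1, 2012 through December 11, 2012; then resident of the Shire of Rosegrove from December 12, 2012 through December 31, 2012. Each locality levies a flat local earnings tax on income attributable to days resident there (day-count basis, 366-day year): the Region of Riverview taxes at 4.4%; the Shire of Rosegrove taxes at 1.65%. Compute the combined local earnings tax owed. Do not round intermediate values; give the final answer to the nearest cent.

€6,672.07

The Region of Riverview, January 1 – December 11, 2012: 346 days → €157,000 × 4.4% × 346/366 = €6,530.5137
The Shire of Rosegrove, December 12 – December 31, 2012: 20 days → €157,000 × 1.65% × 20/366 = €141.5574
Total = €6,672.0710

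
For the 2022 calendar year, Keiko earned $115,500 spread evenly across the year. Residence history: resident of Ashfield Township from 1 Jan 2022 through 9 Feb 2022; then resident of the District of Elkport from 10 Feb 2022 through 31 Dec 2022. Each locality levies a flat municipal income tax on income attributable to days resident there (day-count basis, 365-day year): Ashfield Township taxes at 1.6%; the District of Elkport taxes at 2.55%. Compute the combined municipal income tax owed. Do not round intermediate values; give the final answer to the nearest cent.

$2,825.00

Ashfield Township, 1 Jan – 9 Feb 2022: 40 days → $115,500 × 1.6% × 40/365 = $202.5205
The District of Elkport, 10 Feb – 31 Dec 2022: 325 days → $115,500 × 2.55% × 325/365 = $2,622.4829
Total = $2,825.0034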